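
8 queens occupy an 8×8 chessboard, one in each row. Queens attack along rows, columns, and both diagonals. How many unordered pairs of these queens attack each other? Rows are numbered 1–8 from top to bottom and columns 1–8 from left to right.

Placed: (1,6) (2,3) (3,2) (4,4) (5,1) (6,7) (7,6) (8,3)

Same column: (1,6)–(7,6) (column 6); (2,3)–(8,3) (column 3).
Same diagonal: (2,3)–(3,2) (|2−3| = |3−2| = 1); (2,3)–(6,7) (|2−6| = |3−7| = 4); (3,2)–(7,6) (|3−7| = |2−6| = 4); (6,7)–(7,6) (|6−7| = |7−6| = 1).
Total attacking pairs: 6.

6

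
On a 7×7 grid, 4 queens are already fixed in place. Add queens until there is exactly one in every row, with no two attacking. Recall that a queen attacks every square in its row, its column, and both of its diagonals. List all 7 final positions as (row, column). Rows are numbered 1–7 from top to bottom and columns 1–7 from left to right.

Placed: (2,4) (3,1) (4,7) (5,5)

(1,2) (2,4) (3,1) (4,7) (5,5) (6,3) (7,6)

Row 1: attacked by (2,4)→{3,4,5}; (3,1)→{1,3}; (4,7)→{4,7}; (5,5)→{1,5}. Safe: 2, 6. Place at column 2.
Row 6: attacked by (1,2)→{2,7}; (2,4)→{4}; (3,1)→{1,4}; (4,7)→{5,7}; (5,5)→{4,5,6}. Safe: 3. Place at column 3.
Row 7: attacked by (1,2)→{2}; (2,4)→{4}; (3,1)→{1,5}; (4,7)→{4,7}; (5,5)→{3,5,7}; (6,3)→{2,3,4}. Safe: 6. Place at column 6.
Columns [2, 4, 1, 7, 5, 3, 6], r−c [-1, -2, 2, -3, 0, 3, 1], r+c [3, 6, 4, 11, 10, 9, 13] are all distinct, so no two queens attack.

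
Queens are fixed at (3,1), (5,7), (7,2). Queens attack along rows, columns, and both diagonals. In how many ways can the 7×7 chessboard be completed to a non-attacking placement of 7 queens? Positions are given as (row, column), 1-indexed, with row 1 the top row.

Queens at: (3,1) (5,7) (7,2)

1

Branch on row 1: col 4 → 0; col 5 → 0; col 6 → 1.
Sum: 0 + 0 + 1 = 1.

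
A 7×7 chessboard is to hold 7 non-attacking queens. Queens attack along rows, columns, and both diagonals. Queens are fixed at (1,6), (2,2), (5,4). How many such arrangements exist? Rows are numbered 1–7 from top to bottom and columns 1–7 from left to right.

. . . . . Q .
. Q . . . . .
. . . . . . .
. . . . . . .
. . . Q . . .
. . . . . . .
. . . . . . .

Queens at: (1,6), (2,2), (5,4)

1

Branch on row 3: col 5 → 1; col 7 → 0.
Sum: 1 + 0 = 1.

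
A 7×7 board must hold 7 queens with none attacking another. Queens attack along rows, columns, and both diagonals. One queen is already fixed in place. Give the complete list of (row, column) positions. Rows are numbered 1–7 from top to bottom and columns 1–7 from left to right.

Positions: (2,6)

Row 1: attacked by (2,6)→{5,6,7}. Safe: 1, 2, 3, 4. Place at column 3.
Row 3: attacked by (1,3)→{1,3,5}; (2,6)→{5,6,7}. Safe: 2, 4. Place at column 2.
Row 4: attacked by (1,3)→{3,6}; (2,6)→{4,6}; (3,2)→{1,2,3}. Safe: 5, 7. Place at column 5.
Row 5: attacked by (1,3)→{3,7}; (2,6)→{3,6}; (3,2)→{2,4}; (4,5)→{4,5,6}. Safe: 1. Place at column 1.
Row 6: attacked by (1,3)→{3}; (2,6)→{2,6}; (3,2)→{2,5}; (4,5)→{3,5,7}; (5,1)→{1,2}. Safe: 4. Place at column 4.
Row 7: attacked by (1,3)→{3}; (2,6)→{1,6}; (3,2)→{2,6}; (4,5)→{2,5}; (5,1)→{1,3}; (6,4)→{3,4,5}. Safe: 7. Place at column 7.
Columns [3, 6, 2, 5, 1, 4, 7], r−c [-2, -4, 1, -1, 4, 2, 0], r+c [4, 8, 5, 9, 6, 10, 14] are all distinct, so no two queens attack.

(1,3) (2,6) (3,2) (4,5) (5,1) (6,4) (7,7)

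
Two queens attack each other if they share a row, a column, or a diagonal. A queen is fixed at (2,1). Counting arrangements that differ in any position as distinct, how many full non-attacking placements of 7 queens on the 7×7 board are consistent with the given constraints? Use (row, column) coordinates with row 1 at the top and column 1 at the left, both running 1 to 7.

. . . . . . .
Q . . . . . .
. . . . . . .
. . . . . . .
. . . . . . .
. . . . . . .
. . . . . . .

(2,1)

7

Branch on row 1: col 3 → 2; col 4 → 2; col 5 → 2; col 6 → 1; col 7 → 0.
Sum: 2 + 2 + 2 + 1 + 0 = 7.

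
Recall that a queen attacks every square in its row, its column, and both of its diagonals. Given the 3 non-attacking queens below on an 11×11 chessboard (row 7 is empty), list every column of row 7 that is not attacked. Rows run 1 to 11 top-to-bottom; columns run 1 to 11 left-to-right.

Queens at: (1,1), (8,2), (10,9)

columns 4, 5, 8, 10, 11

(1,1) attacks row 7 at column 1 and diagonals 7.
(8,2) attacks row 7 at column 2 and diagonals 1, 3.
(10,9) attacks row 7 at column 9 and diagonals 6.
Attacked columns: {1, 2, 3, 6, 7, 9}. Safe: {4, 5, 8, 10, 11}.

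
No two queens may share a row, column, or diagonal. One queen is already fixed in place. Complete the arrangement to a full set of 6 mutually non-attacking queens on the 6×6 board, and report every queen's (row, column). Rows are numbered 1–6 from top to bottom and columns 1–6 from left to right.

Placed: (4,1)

(1,2) (2,4) (3,6) (4,1) (5,3) (6,5)

Row 1: attacked by (4,1)→{1,4}. Safe: 2, 3, 5, 6. Place at column 2.
Row 2: attacked by (1,2)→{1,2,3}; (4,1)→{1,3}. Safe: 4, 5, 6. Place at column 4.
Row 3: attacked by (1,2)→{2,4}; (2,4)→{3,4,5}; (4,1)→{1,2}. Safe: 6. Place at column 6.
Row 5: attacked by (1,2)→{2,6}; (2,4)→{1,4}; (3,6)→{4,6}; (4,1)→{1,2}. Safe: 3, 5. Place at column 3.
Row 6: attacked by (1,2)→{2}; (2,4)→{4}; (3,6)→{3,6}; (4,1)→{1,3}; (5,3)→{2,3,4}. Safe: 5. Place at column 5.
Columns [2, 4, 6, 1, 3, 5], r−c [-1, -2, -3, 3, 2, 1], r+c [3, 6, 9, 5, 8, 11] are all distinct, so no two queens attack.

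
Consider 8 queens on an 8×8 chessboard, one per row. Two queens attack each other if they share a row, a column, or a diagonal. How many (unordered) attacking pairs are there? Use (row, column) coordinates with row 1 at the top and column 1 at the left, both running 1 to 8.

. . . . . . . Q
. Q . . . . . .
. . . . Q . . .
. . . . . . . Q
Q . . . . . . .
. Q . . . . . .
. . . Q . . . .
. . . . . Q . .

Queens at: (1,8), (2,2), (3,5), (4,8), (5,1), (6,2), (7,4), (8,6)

4

Same column: (1,8)–(4,8) (column 8); (2,2)–(6,2) (column 2).
Same diagonal: (3,5)–(6,2) (|3−6| = |5−2| = 3); (5,1)–(6,2) (|5−6| = |1−2| = 1).
Total attacking pairs: 4.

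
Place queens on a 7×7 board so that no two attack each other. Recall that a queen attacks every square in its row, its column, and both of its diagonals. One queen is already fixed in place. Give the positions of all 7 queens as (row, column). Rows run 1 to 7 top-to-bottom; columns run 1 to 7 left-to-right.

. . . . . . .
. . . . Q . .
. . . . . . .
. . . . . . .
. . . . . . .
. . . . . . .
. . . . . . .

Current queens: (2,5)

Row 1: attacked by (2,5)→{4,5,6}. Safe: 1, 2, 3, 7. Place at column 1.
Row 3: attacked by (1,1)→{1,3}; (2,5)→{4,5,6}. Safe: 2, 7. Place at column 2.
Row 4: attacked by (1,1)→{1,4}; (2,5)→{3,5,7}; (3,2)→{1,2,3}. Safe: 6. Place at column 6.
Row 5: attacked by (1,1)→{1,5}; (2,5)→{2,5}; (3,2)→{2,4}; (4,6)→{5,6,7}. Safe: 3. Place at column 3.
Row 6: attacked by (1,1)→{1,6}; (2,5)→{1,5}; (3,2)→{2,5}; (4,6)→{4,6}; (5,3)→{2,3,4}. Safe: 7. Place at column 7.
Row 7: attacked by (1,1)→{1,7}; (2,5)→{5}; (3,2)→{2,6}; (4,6)→{3,6}; (5,3)→{1,3,5}; (6,7)→{6,7}. Safe: 4. Place at column 4.
Columns [1, 5, 2, 6, 3, 7, 4], r−c [0, -3, 1, -2, 2, -1, 3], r+c [2, 7, 5, 10, 8, 13, 11] are all distinct, so no two queens attack.

(1,1) (2,5) (3,2) (4,6) (5,3) (6,7) (7,4)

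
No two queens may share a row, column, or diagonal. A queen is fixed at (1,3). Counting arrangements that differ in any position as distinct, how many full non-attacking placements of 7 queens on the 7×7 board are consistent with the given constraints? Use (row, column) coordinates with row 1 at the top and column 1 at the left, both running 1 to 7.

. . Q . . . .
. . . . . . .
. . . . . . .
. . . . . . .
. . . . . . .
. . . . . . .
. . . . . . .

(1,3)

6

Branch on row 2: col 1 → 2; col 5 → 1; col 6 → 1; col 7 → 2.
Sum: 2 + 1 + 1 + 2 = 6.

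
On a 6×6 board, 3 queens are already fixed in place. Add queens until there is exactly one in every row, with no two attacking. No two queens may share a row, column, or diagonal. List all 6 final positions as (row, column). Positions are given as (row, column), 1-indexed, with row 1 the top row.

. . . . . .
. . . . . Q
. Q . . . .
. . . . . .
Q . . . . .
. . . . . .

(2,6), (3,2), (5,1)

Row 1: attacked by (2,6)→{5,6}; (3,2)→{2,4}; (5,1)→{1,5}. Safe: 3. Place at column 3.
Row 4: attacked by (1,3)→{3,6}; (2,6)→{4,6}; (3,2)→{1,2,3}; (5,1)→{1,2}. Safe: 5. Place at column 5.
Row 6: attacked by (1,3)→{3}; (2,6)→{2,6}; (3,2)→{2,5}; (4,5)→{3,5}; (5,1)→{1,2}. Safe: 4. Place at column 4.
Columns [3, 6, 2, 5, 1, 4], r−c [-2, -4, 1, -1, 4, 2], r+c [4, 8, 5, 9, 6, 10] are all distinct, so no two queens attack.

(1,3) (2,6) (3,2) (4,5) (5,1) (6,4)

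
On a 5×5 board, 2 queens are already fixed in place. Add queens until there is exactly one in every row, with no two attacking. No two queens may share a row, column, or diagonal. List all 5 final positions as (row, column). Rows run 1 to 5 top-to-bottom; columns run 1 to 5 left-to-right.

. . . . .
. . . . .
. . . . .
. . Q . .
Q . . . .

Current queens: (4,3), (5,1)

(1,4) (2,2) (3,5) (4,3) (5,1)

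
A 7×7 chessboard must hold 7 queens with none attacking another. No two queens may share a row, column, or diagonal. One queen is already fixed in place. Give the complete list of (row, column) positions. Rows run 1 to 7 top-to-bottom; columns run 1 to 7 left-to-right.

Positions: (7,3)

Row 1: attacked by (7,3)→{3}. Safe: 1, 2, 4, 5, 6, 7. Place at column 1.
Row 2: attacked by (1,1)→{1,2}; (7,3)→{3}. Safe: 4, 5, 6, 7. Place at column 6.
Row 3: attacked by (1,1)→{1,3}; (2,6)→{5,6,7}; (7,3)→{3,7}. Safe: 2, 4. Place at column 4.
Row 4: attacked by (1,1)→{1,4}; (2,6)→{4,6}; (3,4)→{3,4,5}; (7,3)→{3,6}. Safe: 2, 7. Place at column 2.
Row 5: attacked by (1,1)→{1,5}; (2,6)→{3,6}; (3,4)→{2,4,6}; (4,2)→{1,2,3}; (7,3)→{1,3,5}. Safe: 7. Place at column 7.
Row 6: attacked by (1,1)→{1,6}; (2,6)→{2,6}; (3,4)→{1,4,7}; (4,2)→{2,4}; (5,7)→{6,7}; (7,3)→{2,3,4}. Safe: 5. Place at column 5.
Columns [1, 6, 4, 2, 7, 5, 3], r−c [0, -4, -1, 2, -2, 1, 4], r+c [2, 8, 7, 6, 12, 11, 10] are all distinct, so no two queens attack.

(1,1) (2,6) (3,4) (4,2) (5,7) (6,5) (7,3)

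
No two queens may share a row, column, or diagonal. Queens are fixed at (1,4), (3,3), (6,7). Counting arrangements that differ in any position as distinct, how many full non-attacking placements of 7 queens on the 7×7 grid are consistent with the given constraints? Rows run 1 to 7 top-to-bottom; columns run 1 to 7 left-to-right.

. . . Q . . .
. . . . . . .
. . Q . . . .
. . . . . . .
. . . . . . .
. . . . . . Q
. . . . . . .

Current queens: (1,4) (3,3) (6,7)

Branch on row 2: col 1 → 1; col 6 → 0.
Sum: 1 + 0 = 1.

1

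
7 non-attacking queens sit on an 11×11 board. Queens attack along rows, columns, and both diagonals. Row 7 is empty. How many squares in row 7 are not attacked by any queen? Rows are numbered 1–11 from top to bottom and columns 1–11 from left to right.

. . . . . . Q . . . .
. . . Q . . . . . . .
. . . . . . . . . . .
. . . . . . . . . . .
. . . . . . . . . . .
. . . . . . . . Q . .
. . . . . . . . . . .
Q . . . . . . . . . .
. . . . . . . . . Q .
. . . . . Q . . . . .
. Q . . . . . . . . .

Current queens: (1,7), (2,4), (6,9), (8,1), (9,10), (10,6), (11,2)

(1,7) attacks row 7 at column 7 and diagonals 1.
(2,4) attacks row 7 at column 4 and diagonals 9.
(6,9) attacks row 7 at column 9 and diagonals 8, 10.
(8,1) attacks row 7 at column 1 and diagonals 2.
(9,10) attacks row 7 at column 10 and diagonals 8.
(10,6) attacks row 7 at column 6 and diagonals 3, 9.
(11,2) attacks row 7 at column 2 and diagonals 6.
Attacked columns: {1, 2, 3, 4, 6, 7, 8, 9, 10}. Safe: {5, 11}.

2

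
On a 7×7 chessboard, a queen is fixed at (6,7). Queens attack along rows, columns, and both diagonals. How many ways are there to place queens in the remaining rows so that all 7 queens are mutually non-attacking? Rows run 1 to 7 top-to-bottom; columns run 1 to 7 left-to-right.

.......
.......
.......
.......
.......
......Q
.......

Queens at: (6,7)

Branch on row 1: col 1 → 1; col 3 → 2; col 4 → 2; col 5 → 1; col 6 → 1.
Sum: 1 + 2 + 2 + 1 + 1 = 7.

7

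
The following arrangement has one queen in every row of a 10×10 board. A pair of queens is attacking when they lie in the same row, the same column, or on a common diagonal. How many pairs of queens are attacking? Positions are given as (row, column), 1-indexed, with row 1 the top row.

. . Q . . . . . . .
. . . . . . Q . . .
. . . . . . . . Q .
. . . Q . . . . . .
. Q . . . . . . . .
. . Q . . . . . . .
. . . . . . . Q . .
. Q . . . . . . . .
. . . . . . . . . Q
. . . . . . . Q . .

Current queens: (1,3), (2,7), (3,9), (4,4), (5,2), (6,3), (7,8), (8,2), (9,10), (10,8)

6

Same column: (1,3)–(6,3) (column 3); (5,2)–(8,2) (column 2); (7,8)–(10,8) (column 8).
Same diagonal: (2,7)–(6,3) (|2−6| = |7−3| = 4); (5,2)–(6,3) (|5−6| = |2−3| = 1); (7,8)–(9,10) (|7−9| = |8−10| = 2).
Total attacking pairs: 6.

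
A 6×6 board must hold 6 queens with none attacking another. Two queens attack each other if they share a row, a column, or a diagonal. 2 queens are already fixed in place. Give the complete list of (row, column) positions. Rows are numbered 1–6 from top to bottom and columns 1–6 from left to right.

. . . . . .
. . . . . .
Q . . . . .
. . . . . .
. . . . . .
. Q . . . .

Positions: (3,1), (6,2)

(1,5) (2,3) (3,1) (4,6) (5,4) (6,2)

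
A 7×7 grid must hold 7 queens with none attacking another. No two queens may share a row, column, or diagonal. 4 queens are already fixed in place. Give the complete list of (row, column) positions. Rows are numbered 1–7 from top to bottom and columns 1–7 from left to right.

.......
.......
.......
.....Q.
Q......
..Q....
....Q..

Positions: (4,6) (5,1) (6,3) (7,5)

Row 1: attacked by (4,6)→{3,6}; (5,1)→{1,5}; (6,3)→{3}; (7,5)→{5}. Safe: 2, 4, 7. Place at column 7.
Row 2: attacked by (1,7)→{6,7}; (4,6)→{4,6}; (5,1)→{1,4}; (6,3)→{3,7}; (7,5)→{5}. Safe: 2. Place at column 2.
Row 3: attacked by (1,7)→{5,7}; (2,2)→{1,2,3}; (4,6)→{5,6,7}; (5,1)→{1,3}; (6,3)→{3,6}; (7,5)→{1,5}. Safe: 4. Place at column 4.
Columns [7, 2, 4, 6, 1, 3, 5], r−c [-6, 0, -1, -2, 4, 3, 2], r+c [8, 4, 7, 10, 6, 9, 12] are all distinct, so no two queens attack.

(1,7) (2,2) (3,4) (4,6) (5,1) (6,3) (7,5)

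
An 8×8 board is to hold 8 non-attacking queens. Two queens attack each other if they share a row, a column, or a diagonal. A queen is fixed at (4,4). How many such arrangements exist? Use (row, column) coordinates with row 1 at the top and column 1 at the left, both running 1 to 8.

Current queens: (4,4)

8

Branch on row 1: col 2 → 1; col 3 → 1; col 5 → 4; col 6 → 2; col 8 → 0.
Sum: 1 + 1 + 4 + 2 + 0 = 8.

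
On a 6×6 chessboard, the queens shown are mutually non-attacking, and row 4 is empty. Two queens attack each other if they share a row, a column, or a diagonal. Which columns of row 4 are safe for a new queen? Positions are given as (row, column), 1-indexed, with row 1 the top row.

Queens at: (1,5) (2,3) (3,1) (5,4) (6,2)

(1,5) attacks row 4 at column 5 and diagonals 2.
(2,3) attacks row 4 at column 3 and diagonals 1, 5.
(3,1) attacks row 4 at column 1 and diagonals 2.
(5,4) attacks row 4 at column 4 and diagonals 3, 5.
(6,2) attacks row 4 at column 2 and diagonals 4.
Attacked columns: {1, 2, 3, 4, 5}. Safe: {6}.

columns 6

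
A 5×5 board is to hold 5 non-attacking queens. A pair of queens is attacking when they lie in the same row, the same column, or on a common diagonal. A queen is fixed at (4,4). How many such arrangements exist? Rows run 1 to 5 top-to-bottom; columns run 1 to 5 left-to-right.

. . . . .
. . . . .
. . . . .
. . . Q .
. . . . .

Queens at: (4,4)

Branch on row 1: col 2 → 0; col 3 → 1; col 5 → 1.
Sum: 0 + 1 + 1 = 2.

2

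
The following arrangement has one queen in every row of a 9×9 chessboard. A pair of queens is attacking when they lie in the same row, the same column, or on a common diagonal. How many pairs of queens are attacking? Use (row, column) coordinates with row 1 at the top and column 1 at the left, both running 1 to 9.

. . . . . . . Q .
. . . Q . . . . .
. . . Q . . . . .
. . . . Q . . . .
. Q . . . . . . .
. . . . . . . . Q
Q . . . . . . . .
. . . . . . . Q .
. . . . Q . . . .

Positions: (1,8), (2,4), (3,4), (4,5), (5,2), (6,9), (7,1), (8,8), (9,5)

Same column: (1,8)–(8,8) (column 8); (2,4)–(3,4) (column 4); (4,5)–(9,5) (column 5).
Same diagonal: (1,8)–(4,5) (|1−4| = |8−5| = 3); (3,4)–(4,5) (|3−4| = |4−5| = 1); (3,4)–(5,2) (|3−5| = |4−2| = 2).
Total attacking pairs: 6.

6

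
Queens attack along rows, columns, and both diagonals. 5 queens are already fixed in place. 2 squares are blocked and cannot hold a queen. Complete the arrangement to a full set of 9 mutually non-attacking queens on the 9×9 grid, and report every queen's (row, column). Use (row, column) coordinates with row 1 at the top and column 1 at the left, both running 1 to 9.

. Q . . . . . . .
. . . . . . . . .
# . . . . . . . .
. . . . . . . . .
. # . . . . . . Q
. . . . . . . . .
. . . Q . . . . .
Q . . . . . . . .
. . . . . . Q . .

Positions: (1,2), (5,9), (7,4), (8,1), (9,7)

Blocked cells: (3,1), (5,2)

(1,2) (2,8) (3,5) (4,3) (5,9) (6,6) (7,4) (8,1) (9,7)

Row 2: attacked by (1,2)→{1,2,3}; (5,9)→{6,9}; (7,4)→{4,9}; (8,1)→{1,7}; (9,7)→{7}. Safe: 5, 8. Place at column 8.
Row 3: attacked by (1,2)→{2,4}; (2,8)→{7,8,9}; (5,9)→{7,9}; (7,4)→{4,8}; (8,1)→{1,6}; (9,7)→{1,7}. Blocked: 1. Safe: 3, 5. Place at column 5.
Row 4: attacked by (1,2)→{2,5}; (2,8)→{6,8}; (3,5)→{4,5,6}; (5,9)→{8,9}; (7,4)→{1,4,7}; (8,1)→{1,5}; (9,7)→{2,7}. Safe: 3. Place at column 3.
Row 6: attacked by (1,2)→{2,7}; (2,8)→{4,8}; (3,5)→{2,5,8}; (4,3)→{1,3,5}; (5,9)→{8,9}; (7,4)→{3,4,5}; (8,1)→{1,3}; (9,7)→{4,7}. Safe: 6. Place at column 6.
Columns [2, 8, 5, 3, 9, 6, 4, 1, 7], r−c [-1, -6, -2, 1, -4, 0, 3, 7, 2], r+c [3, 10, 8, 7, 14, 12, 11, 9, 16] are all distinct, so no two queens attack.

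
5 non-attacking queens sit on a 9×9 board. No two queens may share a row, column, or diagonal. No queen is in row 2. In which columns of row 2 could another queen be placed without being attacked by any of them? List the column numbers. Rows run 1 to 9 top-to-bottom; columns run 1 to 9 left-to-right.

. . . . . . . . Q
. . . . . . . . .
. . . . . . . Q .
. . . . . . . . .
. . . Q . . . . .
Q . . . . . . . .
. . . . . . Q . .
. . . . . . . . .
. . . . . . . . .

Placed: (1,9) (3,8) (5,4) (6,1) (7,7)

columns 3, 6

(1,9) attacks row 2 at column 9 and diagonals 8.
(3,8) attacks row 2 at column 8 and diagonals 7, 9.
(5,4) attacks row 2 at column 4 and diagonals 1, 7.
(6,1) attacks row 2 at column 1 and diagonals 5.
(7,7) attacks row 2 at column 7 and diagonals 2.
Attacked columns: {1, 2, 4, 5, 7, 8, 9}. Safe: {3, 6}.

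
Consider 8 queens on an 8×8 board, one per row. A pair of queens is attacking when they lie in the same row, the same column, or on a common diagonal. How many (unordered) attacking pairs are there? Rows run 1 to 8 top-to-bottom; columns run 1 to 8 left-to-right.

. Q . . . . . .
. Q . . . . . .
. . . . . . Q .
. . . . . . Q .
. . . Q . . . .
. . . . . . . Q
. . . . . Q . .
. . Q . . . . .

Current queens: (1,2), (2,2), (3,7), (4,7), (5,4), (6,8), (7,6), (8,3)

Same column: (1,2)–(2,2) (column 2); (3,7)–(4,7) (column 7).
Same diagonal: (4,7)–(8,3) (|4−8| = |7−3| = 4); (5,4)–(7,6) (|5−7| = |4−6| = 2).
Total attacking pairs: 4.

4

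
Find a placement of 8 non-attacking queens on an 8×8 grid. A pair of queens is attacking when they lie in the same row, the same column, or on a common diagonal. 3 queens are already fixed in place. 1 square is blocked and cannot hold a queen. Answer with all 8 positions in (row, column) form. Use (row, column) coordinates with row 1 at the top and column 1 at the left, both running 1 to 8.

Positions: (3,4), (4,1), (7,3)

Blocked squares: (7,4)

(1,8) (2,2) (3,4) (4,1) (5,7) (6,5) (7,3) (8,6)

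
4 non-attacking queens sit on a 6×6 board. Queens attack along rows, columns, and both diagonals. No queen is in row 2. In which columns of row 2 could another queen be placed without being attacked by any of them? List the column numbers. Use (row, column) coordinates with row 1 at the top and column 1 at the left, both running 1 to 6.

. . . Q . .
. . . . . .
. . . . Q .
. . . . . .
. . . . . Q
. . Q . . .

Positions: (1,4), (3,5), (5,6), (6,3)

(1,4) attacks row 2 at column 4 and diagonals 3, 5.
(3,5) attacks row 2 at column 5 and diagonals 4, 6.
(5,6) attacks row 2 at column 6 and diagonals 3.
(6,3) attacks row 2 at column 3.
Attacked columns: {3, 4, 5, 6}. Safe: {1, 2}.

columns 1, 2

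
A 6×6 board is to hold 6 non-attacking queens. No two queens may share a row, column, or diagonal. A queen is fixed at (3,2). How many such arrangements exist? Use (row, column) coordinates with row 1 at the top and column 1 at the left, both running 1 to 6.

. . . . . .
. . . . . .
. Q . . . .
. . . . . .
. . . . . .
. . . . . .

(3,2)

Branch on row 1: col 1 → 0; col 3 → 1; col 5 → 0; col 6 → 0.
Sum: 0 + 1 + 0 + 0 = 1.

1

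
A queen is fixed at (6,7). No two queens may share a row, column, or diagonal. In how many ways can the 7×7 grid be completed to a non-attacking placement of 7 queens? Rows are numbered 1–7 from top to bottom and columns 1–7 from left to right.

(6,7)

7

Branch on row 1: col 1 → 1; col 3 → 2; col 4 → 2; col 5 → 1; col 6 → 1.
Sum: 1 + 2 + 2 + 1 + 1 = 7.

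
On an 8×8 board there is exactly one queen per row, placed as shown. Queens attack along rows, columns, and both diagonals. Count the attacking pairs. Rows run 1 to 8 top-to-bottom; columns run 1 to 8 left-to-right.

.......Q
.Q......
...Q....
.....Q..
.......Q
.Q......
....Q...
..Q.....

Same column: (1,8)–(5,8) (column 8); (2,2)–(6,2) (column 2).
Total attacking pairs: 2.

2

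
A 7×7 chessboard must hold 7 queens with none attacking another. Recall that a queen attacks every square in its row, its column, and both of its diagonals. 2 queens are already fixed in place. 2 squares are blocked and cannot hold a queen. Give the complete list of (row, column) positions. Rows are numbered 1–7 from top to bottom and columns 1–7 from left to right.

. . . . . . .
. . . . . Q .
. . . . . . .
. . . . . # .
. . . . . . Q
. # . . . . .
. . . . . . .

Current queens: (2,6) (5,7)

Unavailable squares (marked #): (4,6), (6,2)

Row 1: attacked by (2,6)→{5,6,7}; (5,7)→{3,7}. Safe: 1, 2, 4. Place at column 1.
Row 3: attacked by (1,1)→{1,3}; (2,6)→{5,6,7}; (5,7)→{5,7}. Safe: 2, 4. Place at column 4.
Row 4: attacked by (1,1)→{1,4}; (2,6)→{4,6}; (3,4)→{3,4,5}; (5,7)→{6,7}. Blocked: 6. Safe: 2. Place at column 2.
Row 6: attacked by (1,1)→{1,6}; (2,6)→{2,6}; (3,4)→{1,4,7}; (4,2)→{2,4}; (5,7)→{6,7}. Blocked: 2. Safe: 3, 5. Place at column 5.
Row 7: attacked by (1,1)→{1,7}; (2,6)→{1,6}; (3,4)→{4}; (4,2)→{2,5}; (5,7)→{5,7}; (6,5)→{4,5,6}. Safe: 3. Place at column 3.
Columns [1, 6, 4, 2, 7, 5, 3], r−c [0, -4, -1, 2, -2, 1, 4], r+c [2, 8, 7, 6, 12, 11, 10] are all distinct, so no two queens attack.

(1,1) (2,6) (3,4) (4,2) (5,7) (6,5) (7,3)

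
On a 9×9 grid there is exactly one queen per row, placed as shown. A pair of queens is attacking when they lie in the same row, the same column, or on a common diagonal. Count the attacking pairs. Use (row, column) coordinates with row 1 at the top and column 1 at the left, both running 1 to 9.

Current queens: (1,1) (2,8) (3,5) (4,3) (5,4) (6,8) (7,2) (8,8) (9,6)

7

Same column: (2,8)–(6,8) (column 8); (2,8)–(8,8) (column 8); (6,8)–(8,8) (column 8).
Same diagonal: (1,1)–(8,8) (|1−8| = |1−8| = 7); (3,5)–(6,8) (|3−6| = |5−8| = 3); (4,3)–(5,4) (|4−5| = |3−4| = 1); (5,4)–(7,2) (|5−7| = |4−2| = 2).
Total attacking pairs: 7.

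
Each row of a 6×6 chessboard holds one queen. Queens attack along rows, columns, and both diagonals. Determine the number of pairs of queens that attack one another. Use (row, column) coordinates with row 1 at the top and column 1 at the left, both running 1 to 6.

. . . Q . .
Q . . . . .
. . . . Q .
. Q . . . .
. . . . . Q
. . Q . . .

0

All columns are distinct and no two queens satisfy |Δrow| = |Δcol|, so no pair attacks.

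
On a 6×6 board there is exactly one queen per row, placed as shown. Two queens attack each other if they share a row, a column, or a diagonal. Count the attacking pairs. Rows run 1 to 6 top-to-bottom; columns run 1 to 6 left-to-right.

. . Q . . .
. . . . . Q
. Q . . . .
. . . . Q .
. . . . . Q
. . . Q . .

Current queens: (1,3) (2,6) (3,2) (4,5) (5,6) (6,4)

2

Same column: (2,6)–(5,6) (column 6).
Same diagonal: (4,5)–(5,6) (|4−5| = |5−6| = 1).
Total attacking pairs: 2.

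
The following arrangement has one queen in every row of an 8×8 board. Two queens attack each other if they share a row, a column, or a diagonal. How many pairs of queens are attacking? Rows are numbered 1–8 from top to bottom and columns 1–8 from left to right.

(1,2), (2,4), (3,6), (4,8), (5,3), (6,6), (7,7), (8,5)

Same column: (3,6)–(6,6) (column 6).
Same diagonal: (4,8)–(6,6) (|4−6| = |8−6| = 2); (6,6)–(7,7) (|6−7| = |6−7| = 1).
Total attacking pairs: 3.

3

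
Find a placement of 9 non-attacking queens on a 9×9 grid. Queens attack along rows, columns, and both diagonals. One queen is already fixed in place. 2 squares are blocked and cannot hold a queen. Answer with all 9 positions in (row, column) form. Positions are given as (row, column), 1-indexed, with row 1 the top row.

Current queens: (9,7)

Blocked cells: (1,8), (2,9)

(1,4) (2,1) (3,3) (4,6) (5,9) (6,2) (7,8) (8,5) (9,7)

Row 1: attacked by (9,7)→{7}. Blocked: 8. Safe: 1, 2, 3, 4, 5, 6, 9. Place at column 4.
Row 2: attacked by (1,4)→{3,4,5}; (9,7)→{7}. Blocked: 9. Safe: 1, 2, 6, 8. Place at column 1.
Row 3: attacked by (1,4)→{2,4,6}; (2,1)→{1,2}; (9,7)→{1,7}. Safe: 3, 5, 8, 9. Place at column 3.
Row 4: attacked by (1,4)→{1,4,7}; (2,1)→{1,3}; (3,3)→{2,3,4}; (9,7)→{2,7}. Safe: 5, 6, 8, 9. Place at column 6.
Row 5: attacked by (1,4)→{4,8}; (2,1)→{1,4}; (3,3)→{1,3,5}; (4,6)→{5,6,7}; (9,7)→{3,7}. Safe: 2, 9. Place at column 9.
Row 6: attacked by (1,4)→{4,9}; (2,1)→{1,5}; (3,3)→{3,6}; (4,6)→{4,6,8}; (5,9)→{8,9}; (9,7)→{4,7}. Safe: 2. Place at column 2.
Row 7: attacked by (1,4)→{4}; (2,1)→{1,6}; (3,3)→{3,7}; (4,6)→{3,6,9}; (5,9)→{7,9}; (6,2)→{1,2,3}; (9,7)→{5,7,9}. Safe: 8. Place at column 8.
Row 8: attacked by (1,4)→{4}; (2,1)→{1,7}; (3,3)→{3,8}; (4,6)→{2,6}; (5,9)→{6,9}; (6,2)→{2,4}; (7,8)→{7,8,9}; (9,7)→{6,7,8}. Safe: 5. Place at column 5.
Columns [4, 1, 3, 6, 9, 2, 8, 5, 7], r−c [-3, 1, 0, -2, -4, 4, -1, 3, 2], r+c [5, 3, 6, 10, 14, 8, 15, 13, 16] are all distinct, so no two queens attack.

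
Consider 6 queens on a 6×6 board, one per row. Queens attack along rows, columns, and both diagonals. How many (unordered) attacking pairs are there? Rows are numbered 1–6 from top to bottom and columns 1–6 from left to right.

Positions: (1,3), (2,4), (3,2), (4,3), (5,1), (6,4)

Same column: (1,3)–(4,3) (column 3); (2,4)–(6,4) (column 4).
Same diagonal: (1,3)–(2,4) (|1−2| = |3−4| = 1); (2,4)–(5,1) (|2−5| = |4−1| = 3); (3,2)–(4,3) (|3−4| = |2−3| = 1).
Total attacking pairs: 5.

5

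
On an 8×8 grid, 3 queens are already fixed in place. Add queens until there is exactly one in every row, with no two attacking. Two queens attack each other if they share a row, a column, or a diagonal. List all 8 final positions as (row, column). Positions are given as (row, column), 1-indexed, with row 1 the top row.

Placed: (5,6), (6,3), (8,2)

(1,4) (2,1) (3,5) (4,8) (5,6) (6,3) (7,7) (8,2)

Row 1: attacked by (5,6)→{2,6}; (6,3)→{3,8}; (8,2)→{2}. Safe: 1, 4, 5, 7. Place at column 4.
Row 2: attacked by (1,4)→{3,4,5}; (5,6)→{3,6}; (6,3)→{3,7}; (8,2)→{2,8}. Safe: 1. Place at column 1.
Row 3: attacked by (1,4)→{2,4,6}; (2,1)→{1,2}; (5,6)→{4,6,8}; (6,3)→{3,6}; (8,2)→{2,7}. Safe: 5. Place at column 5.
Row 4: attacked by (1,4)→{1,4,7}; (2,1)→{1,3}; (3,5)→{4,5,6}; (5,6)→{5,6,7}; (6,3)→{1,3,5}; (8,2)→{2,6}. Safe: 8. Place at column 8.
Row 7: attacked by (1,4)→{4}; (2,1)→{1,6}; (3,5)→{1,5}; (4,8)→{5,8}; (5,6)→{4,6,8}; (6,3)→{2,3,4}; (8,2)→{1,2,3}. Safe: 7. Place at column 7.
Columns [4, 1, 5, 8, 6, 3, 7, 2], r−c [-3, 1, -2, -4, -1, 3, 0, 6], r+c [5, 3, 8, 12, 11, 9, 14, 10] are all distinct, so no two queens attack.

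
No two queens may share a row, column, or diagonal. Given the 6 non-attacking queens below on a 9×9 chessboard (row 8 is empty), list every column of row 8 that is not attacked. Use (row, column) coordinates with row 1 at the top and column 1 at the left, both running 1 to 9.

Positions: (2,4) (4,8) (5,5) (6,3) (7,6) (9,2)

(2,4) attacks row 8 at column 4.
(4,8) attacks row 8 at column 8 and diagonals 4.
(5,5) attacks row 8 at column 5 and diagonals 2, 8.
(6,3) attacks row 8 at column 3 and diagonals 1, 5.
(7,6) attacks row 8 at column 6 and diagonals 5, 7.
(9,2) attacks row 8 at column 2 and diagonals 1, 3.
Attacked columns: {1, 2, 3, 4, 5, 6, 7, 8}. Safe: {9}.

columns 9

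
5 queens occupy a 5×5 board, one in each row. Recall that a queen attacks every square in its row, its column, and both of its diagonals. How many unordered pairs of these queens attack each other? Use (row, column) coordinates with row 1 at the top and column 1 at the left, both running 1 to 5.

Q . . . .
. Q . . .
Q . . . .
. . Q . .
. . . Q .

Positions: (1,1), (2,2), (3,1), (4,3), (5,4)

Same column: (1,1)–(3,1) (column 1).
Same diagonal: (1,1)–(2,2) (|1−2| = |1−2| = 1); (2,2)–(3,1) (|2−3| = |2−1| = 1); (4,3)–(5,4) (|4−5| = |3−4| = 1).
Total attacking pairs: 4.

4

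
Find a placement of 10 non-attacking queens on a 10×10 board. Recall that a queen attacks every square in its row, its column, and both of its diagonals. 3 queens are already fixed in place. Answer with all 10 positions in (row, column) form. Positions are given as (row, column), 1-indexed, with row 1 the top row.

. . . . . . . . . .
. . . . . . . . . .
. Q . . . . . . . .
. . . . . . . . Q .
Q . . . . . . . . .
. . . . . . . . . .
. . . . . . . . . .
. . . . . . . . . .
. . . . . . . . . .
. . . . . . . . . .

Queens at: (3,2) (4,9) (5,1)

Row 1: attacked by (3,2)→{2,4}; (4,9)→{6,9}; (5,1)→{1,5}. Safe: 3, 7, 8, 10. Place at column 8.
Row 2: attacked by (1,8)→{7,8,9}; (3,2)→{1,2,3}; (4,9)→{7,9}; (5,1)→{1,4}. Safe: 5, 6, 10. Place at column 6.
Row 6: attacked by (1,8)→{3,8}; (2,6)→{2,6,10}; (3,2)→{2,5}; (4,9)→{7,9}; (5,1)→{1,2}. Safe: 4. Place at column 4.
Row 7: attacked by (1,8)→{2,8}; (2,6)→{1,6}; (3,2)→{2,6}; (4,9)→{6,9}; (5,1)→{1,3}; (6,4)→{3,4,5}. Safe: 7, 10. Place at column 7.
Row 8: attacked by (1,8)→{1,8}; (2,6)→{6}; (3,2)→{2,7}; (4,9)→{5,9}; (5,1)→{1,4}; (6,4)→{2,4,6}; (7,7)→{6,7,8}. Safe: 3, 10. Place at column 10.
Row 9: attacked by (1,8)→{8}; (2,6)→{6}; (3,2)→{2,8}; (4,9)→{4,9}; (5,1)→{1,5}; (6,4)→{1,4,7}; (7,7)→{5,7,9}; (8,10)→{9,10}. Safe: 3. Place at column 3.
Row 10: attacked by (1,8)→{8}; (2,6)→{6}; (3,2)→{2,9}; (4,9)→{3,9}; (5,1)→{1,6}; (6,4)→{4,8}; (7,7)→{4,7,10}; (8,10)→{8,10}; (9,3)→{2,3,4}. Safe: 5. Place at column 5.
Columns [8, 6, 2, 9, 1, 4, 7, 10, 3, 5], r−c [-7, -4, 1, -5, 4, 2, 0, -2, 6, 5], r+c [9, 8, 5, 13, 6, 10, 14, 18, 12, 15] are all distinct, so no two queens attack.

(1,8) (2,6) (3,2) (4,9) (5,1) (6,4) (7,7) (8,10) (9,3) (10,5)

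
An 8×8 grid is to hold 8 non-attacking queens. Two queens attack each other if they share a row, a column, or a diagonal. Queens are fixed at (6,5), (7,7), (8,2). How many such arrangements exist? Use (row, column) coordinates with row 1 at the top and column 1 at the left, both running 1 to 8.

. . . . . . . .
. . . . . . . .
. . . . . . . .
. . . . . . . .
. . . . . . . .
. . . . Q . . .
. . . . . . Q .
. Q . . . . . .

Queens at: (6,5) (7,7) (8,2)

Branch on row 1: col 3 → 1; col 4 → 0; col 6 → 0; col 8 → 0.
Sum: 1 + 0 + 0 + 0 = 1.

1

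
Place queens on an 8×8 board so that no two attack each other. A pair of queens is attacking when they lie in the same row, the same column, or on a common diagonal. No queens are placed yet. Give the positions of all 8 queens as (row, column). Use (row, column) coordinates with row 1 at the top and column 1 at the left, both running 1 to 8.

(1,4) (2,1) (3,5) (4,8) (5,6) (6,3) (7,7) (8,2)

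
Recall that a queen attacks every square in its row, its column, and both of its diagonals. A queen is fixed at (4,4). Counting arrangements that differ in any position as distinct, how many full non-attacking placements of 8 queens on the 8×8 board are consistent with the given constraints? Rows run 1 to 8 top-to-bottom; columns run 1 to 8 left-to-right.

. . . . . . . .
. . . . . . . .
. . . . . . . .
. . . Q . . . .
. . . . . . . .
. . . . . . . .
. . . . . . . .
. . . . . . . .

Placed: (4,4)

Branch on row 1: col 2 → 1; col 3 → 1; col 5 → 4; col 6 → 2; col 8 → 0.
Sum: 1 + 1 + 4 + 2 + 0 = 8.

8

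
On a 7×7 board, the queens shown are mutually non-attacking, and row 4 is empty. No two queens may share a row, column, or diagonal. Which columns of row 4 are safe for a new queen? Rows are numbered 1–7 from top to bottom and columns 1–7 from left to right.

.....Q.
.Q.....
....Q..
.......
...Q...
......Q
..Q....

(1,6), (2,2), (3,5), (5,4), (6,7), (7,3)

columns 1

(1,6) attacks row 4 at column 6 and diagonals 3.
(2,2) attacks row 4 at column 2 and diagonals 4.
(3,5) attacks row 4 at column 5 and diagonals 4, 6.
(5,4) attacks row 4 at column 4 and diagonals 3, 5.
(6,7) attacks row 4 at column 7 and diagonals 5.
(7,3) attacks row 4 at column 3 and diagonals 6.
Attacked columns: {2, 3, 4, 5, 6, 7}. Safe: {1}.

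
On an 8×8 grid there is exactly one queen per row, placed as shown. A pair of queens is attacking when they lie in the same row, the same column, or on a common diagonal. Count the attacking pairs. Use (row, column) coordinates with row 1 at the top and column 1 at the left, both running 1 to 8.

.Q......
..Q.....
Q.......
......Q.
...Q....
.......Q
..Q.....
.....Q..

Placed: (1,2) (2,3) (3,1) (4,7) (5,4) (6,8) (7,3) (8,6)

4

Same column: (2,3)–(7,3) (column 3).
Same diagonal: (1,2)–(2,3) (|1−2| = |2−3| = 1); (3,1)–(8,6) (|3−8| = |1−6| = 5); (6,8)–(8,6) (|6−8| = |8−6| = 2).
Total attacking pairs: 4.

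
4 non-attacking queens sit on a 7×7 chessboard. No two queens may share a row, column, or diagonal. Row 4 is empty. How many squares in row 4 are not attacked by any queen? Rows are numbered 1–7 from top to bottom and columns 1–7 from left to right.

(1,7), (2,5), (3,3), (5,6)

1

(1,7) attacks row 4 at column 7 and diagonals 4.
(2,5) attacks row 4 at column 5 and diagonals 3, 7.
(3,3) attacks row 4 at column 3 and diagonals 2, 4.
(5,6) attacks row 4 at column 6 and diagonals 5, 7.
Attacked columns: {2, 3, 4, 5, 6, 7}. Safe: {1}.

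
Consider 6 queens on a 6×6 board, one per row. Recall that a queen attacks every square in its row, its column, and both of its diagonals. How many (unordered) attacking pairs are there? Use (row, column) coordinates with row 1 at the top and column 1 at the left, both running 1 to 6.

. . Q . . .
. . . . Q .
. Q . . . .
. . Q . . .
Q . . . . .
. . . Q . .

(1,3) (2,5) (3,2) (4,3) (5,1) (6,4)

3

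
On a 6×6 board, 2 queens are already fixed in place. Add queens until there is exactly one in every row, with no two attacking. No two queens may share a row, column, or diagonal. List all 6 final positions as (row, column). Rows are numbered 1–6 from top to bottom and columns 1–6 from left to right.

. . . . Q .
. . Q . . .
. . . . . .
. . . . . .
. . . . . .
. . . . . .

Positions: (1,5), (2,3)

(1,5) (2,3) (3,1) (4,6) (5,4) (6,2)

Row 3: attacked by (1,5)→{3,5}; (2,3)→{2,3,4}. Safe: 1, 6. Place at column 1.
Row 4: attacked by (1,5)→{2,5}; (2,3)→{1,3,5}; (3,1)→{1,2}. Safe: 4, 6. Place at column 6.
Row 5: attacked by (1,5)→{1,5}; (2,3)→{3,6}; (3,1)→{1,3}; (4,6)→{5,6}. Safe: 2, 4. Place at column 4.
Row 6: attacked by (1,5)→{5}; (2,3)→{3}; (3,1)→{1,4}; (4,6)→{4,6}; (5,4)→{3,4,5}. Safe: 2. Place at column 2.
Columns [5, 3, 1, 6, 4, 2], r−c [-4, -1, 2, -2, 1, 4], r+c [6, 5, 4, 10, 9, 8] are all distinct, so no two queens attack.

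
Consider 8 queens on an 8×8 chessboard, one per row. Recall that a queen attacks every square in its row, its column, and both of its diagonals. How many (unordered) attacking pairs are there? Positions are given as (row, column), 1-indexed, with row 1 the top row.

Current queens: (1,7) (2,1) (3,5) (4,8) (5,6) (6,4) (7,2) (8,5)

2

Same column: (3,5)–(8,5) (column 5).
Same diagonal: (1,7)–(3,5) (|1−3| = |7−5| = 2).
Total attacking pairs: 2.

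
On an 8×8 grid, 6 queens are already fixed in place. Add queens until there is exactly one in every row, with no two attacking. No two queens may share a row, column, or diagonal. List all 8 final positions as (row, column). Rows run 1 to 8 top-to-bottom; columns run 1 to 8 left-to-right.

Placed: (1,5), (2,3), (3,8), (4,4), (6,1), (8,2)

(1,5) (2,3) (3,8) (4,4) (5,7) (6,1) (7,6) (8,2)

Row 5: attacked by (1,5)→{1,5}; (2,3)→{3,6}; (3,8)→{6,8}; (4,4)→{3,4,5}; (6,1)→{1,2}; (8,2)→{2,5}. Safe: 7. Place at column 7.
Row 7: attacked by (1,5)→{5}; (2,3)→{3,8}; (3,8)→{4,8}; (4,4)→{1,4,7}; (5,7)→{5,7}; (6,1)→{1,2}; (8,2)→{1,2,3}. Safe: 6. Place at column 6.
Columns [5, 3, 8, 4, 7, 1, 6, 2], r−c [-4, -1, -5, 0, -2, 5, 1, 6], r+c [6, 5, 11, 8, 12, 7, 13, 10] are all distinct, so no two queens attack.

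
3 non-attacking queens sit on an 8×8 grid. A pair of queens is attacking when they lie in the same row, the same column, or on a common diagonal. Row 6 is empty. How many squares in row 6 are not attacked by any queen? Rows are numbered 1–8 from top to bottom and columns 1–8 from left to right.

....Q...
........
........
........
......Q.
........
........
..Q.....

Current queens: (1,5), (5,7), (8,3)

2

(1,5) attacks row 6 at column 5.
(5,7) attacks row 6 at column 7 and diagonals 6, 8.
(8,3) attacks row 6 at column 3 and diagonals 1, 5.
Attacked columns: {1, 3, 5, 6, 7, 8}. Safe: {2, 4}.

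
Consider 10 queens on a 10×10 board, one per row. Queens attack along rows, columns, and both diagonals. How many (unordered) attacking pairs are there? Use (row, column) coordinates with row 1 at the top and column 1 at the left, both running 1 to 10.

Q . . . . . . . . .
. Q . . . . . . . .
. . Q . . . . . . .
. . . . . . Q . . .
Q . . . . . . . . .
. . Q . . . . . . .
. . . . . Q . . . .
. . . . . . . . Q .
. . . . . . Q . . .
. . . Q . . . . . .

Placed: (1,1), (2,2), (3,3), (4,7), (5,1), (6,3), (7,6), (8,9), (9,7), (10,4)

Same column: (1,1)–(5,1) (column 1); (3,3)–(6,3) (column 3); (4,7)–(9,7) (column 7).
Same diagonal: (1,1)–(2,2) (|1−2| = |1−2| = 1); (1,1)–(3,3) (|1−3| = |1−3| = 2); (2,2)–(3,3) (|2−3| = |2−3| = 1); (3,3)–(5,1) (|3−5| = |3−1| = 2).
Total attacking pairs: 7.

7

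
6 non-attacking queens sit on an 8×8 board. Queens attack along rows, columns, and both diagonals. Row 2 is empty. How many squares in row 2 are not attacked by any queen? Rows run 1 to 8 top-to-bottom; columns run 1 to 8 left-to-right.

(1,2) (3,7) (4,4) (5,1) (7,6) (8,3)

(1,2) attacks row 2 at column 2 and diagonals 1, 3.
(3,7) attacks row 2 at column 7 and diagonals 6, 8.
(4,4) attacks row 2 at column 4 and diagonals 2, 6.
(5,1) attacks row 2 at column 1 and diagonals 4.
(7,6) attacks row 2 at column 6 and diagonals 1.
(8,3) attacks row 2 at column 3.
Attacked columns: {1, 2, 3, 4, 6, 7, 8}. Safe: {5}.

1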